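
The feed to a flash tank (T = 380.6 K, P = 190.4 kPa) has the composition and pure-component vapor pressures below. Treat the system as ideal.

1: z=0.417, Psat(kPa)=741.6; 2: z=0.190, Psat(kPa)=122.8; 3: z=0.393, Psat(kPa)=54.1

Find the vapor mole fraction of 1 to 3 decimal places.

Raoult's law: Kᵢ = Pᵢˢᵃᵗ/P = Pᵢˢᵃᵗ/190.4.
  K_1 = 741.6/190.4 = 3.89496, K_2 = 122.8/190.4 = 0.64496, K_3 = 54.1/190.4 = 0.28414
Newton iteration, β⁰ = 0.44:
  β = 0.440: g = 0.0403, g' = -1.139 → β = 0.475
  β = 0.475: g = 0.0004, g' = -1.116 → β = 0.476
Converged at β = 0.476.
Compositions from xᵢ = zᵢ/(1+β(Kᵢ−1)), yᵢ = Kᵢxᵢ:
  1: x = 0.175, y = 0.683
  2: x = 0.229, y = 0.147
  3: x = 0.596, y = 0.169

y_1 = 0.683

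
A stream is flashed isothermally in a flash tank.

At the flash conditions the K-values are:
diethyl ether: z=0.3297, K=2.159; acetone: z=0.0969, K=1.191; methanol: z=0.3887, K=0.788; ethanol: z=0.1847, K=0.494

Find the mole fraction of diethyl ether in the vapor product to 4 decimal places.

y_diethyl ether = 0.4064

Let ψ = V/F and solve Σ zᵢ(Kᵢ−1)/(1+ψ(Kᵢ−1)) = 0.
g(0) = ΣzᵢKᵢ − 1 = 0.2248 and g(1) = 1 − Σzᵢ/Kᵢ = -0.1012, so a root lies in (0, 1).
Newton iteration, ψ⁰ = 0.33:
  ψ = 0.3300: g = 0.09302, g' = -0.3232 → ψ = 0.6178
  ψ = 0.6178: g = 0.00844, g' = -0.2764 → ψ = 0.6484
Converged at ψ = 0.6484.
Compositions from xᵢ = zᵢ/(1+ψ(Kᵢ−1)), yᵢ = Kᵢxᵢ:
  diethyl ether: x = 0.1882, y = 0.4064
  acetone: x = 0.0862, y = 0.1027
  methanol: x = 0.4506, y = 0.3551
  ethanol: x = 0.2749, y = 0.1358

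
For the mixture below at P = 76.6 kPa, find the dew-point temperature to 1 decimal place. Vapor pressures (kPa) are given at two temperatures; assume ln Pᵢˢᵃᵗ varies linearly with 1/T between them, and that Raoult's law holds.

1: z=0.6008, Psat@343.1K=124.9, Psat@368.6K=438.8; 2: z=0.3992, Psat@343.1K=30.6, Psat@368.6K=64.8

T = 351.8 K

Dew-point temperature: Σzᵢ·P/Pᵢˢᵃᵗ(T) = 1. Interpolate ln Pᵢˢᵃᵗ = aᵢ + bᵢ/T.
  T = 343.1 K: ΣzᵢP/Pᵢˢᵃᵗ = 1.3678
  T = 368.6 K: ΣzᵢP/Pᵢˢᵃᵗ = 0.5768
  T = 355.9 K: ΣzᵢP/Pᵢˢᵃᵗ = 0.8683
  T = 349.5 K: ΣzᵢP/Pᵢˢᵃᵗ = 1.0835
  T = 352.7 K: ΣzᵢP/Pᵢˢᵃᵗ = 0.9686
  T = 351.1 K: ΣzᵢP/Pᵢˢᵃᵗ = 1.0241
Interpolating between 351.1 K and 352.7 K gives T ≈ 351.8 K.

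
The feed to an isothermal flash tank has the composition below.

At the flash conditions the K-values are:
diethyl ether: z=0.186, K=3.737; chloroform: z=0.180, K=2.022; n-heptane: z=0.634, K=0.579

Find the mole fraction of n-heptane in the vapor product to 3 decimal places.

y_n-heptane = 0.464

Let β = V/F and solve Σ zᵢ(Kᵢ−1)/(1+β(Kᵢ−1)) = 0.
Feasibility: ΣzᵢKᵢ = 1.426, Σzᵢ/Kᵢ = 1.234 — both > 1, two phases present.
Iterate (Newton) starting at β = 0.5:
  β = 0.500: g = -0.0014, g' = -0.511 → β = 0.497
Converged at β = 0.497.
Compositions from xᵢ = zᵢ/(1+β(Kᵢ−1)), yᵢ = Kᵢxᵢ:
  diethyl ether: x = 0.079, y = 0.294
  chloroform: x = 0.119, y = 0.241
  n-heptane: x = 0.802, y = 0.464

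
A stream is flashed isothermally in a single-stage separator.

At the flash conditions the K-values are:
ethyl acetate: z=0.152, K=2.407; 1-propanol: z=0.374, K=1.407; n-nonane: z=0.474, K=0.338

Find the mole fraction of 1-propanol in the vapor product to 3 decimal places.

y_1-propanol = 0.506

Rachford–Rice: g(ψ) = Σ zᵢ(Kᵢ−1)/(1+ψ(Kᵢ−1)) = 0.
Check two-phase: ΣzᵢKᵢ = 1.052 > 1 and Σzᵢ/Kᵢ = 1.731 > 1, so g(0) = 0.052 > 0 and g(1) = -0.731 < 0.
Newton iteration, ψ⁰ = 0.5:
  ψ = 0.500: g = -0.2170, g' = -0.611 → ψ = 0.145
  ψ = 0.145: g = -0.0255, g' = -0.517 → ψ = 0.095
  ψ = 0.095: g = 0.0002, g' = -0.528 → ψ = 0.096
Converged at ψ = 0.096.
Compositions from xᵢ = zᵢ/(1+ψ(Kᵢ−1)), yᵢ = Kᵢxᵢ:
  ethyl acetate: x = 0.134, y = 0.322
  1-propanol: x = 0.360, y = 0.506
  n-nonane: x = 0.506, y = 0.171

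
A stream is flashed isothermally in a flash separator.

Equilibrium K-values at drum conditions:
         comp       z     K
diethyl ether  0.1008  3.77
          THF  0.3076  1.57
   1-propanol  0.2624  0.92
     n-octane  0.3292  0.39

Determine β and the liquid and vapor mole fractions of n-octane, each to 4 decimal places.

β = 0.3737, x_n-octane = 0.4264, y_n-octane = 0.1663

Newton iteration, β⁰ = 0.55:
  β = 0.5500: g = -0.08003, g' = -0.4586 → β = 0.3755
  β = 0.3755: g = -0.00084, g' = -0.4615 → β = 0.3737
Converged at β = 0.3737.
Compositions from xᵢ = zᵢ/(1+β(Kᵢ−1)), yᵢ = Kᵢxᵢ:
  diethyl ether: x = 0.0495, y = 0.1867
  THF: x = 0.2536, y = 0.3981
  1-propanol: x = 0.2705, y = 0.2488
  n-octane: x = 0.4264, y = 0.1663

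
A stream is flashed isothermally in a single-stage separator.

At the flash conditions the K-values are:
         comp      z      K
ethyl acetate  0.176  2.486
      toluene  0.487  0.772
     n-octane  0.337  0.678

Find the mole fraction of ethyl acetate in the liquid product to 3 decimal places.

Iterate (Newton) starting at ψ = 0.5:
  ψ = 0.500: g = -0.1046, g' = -0.210 → ψ = 0.001
  ψ = 0.001: g = 0.0414, g' = -0.447 → ψ = 0.094
  ψ = 0.094: g = 0.0042, g' = -0.363 → ψ = 0.105
Converged at ψ = 0.105.
Compositions from xᵢ = zᵢ/(1+ψ(Kᵢ−1)), yᵢ = Kᵢxᵢ:
  ethyl acetate: x = 0.152, y = 0.378
  toluene: x = 0.499, y = 0.385
  n-octane: x = 0.349, y = 0.237

x_ethyl acetate = 0.152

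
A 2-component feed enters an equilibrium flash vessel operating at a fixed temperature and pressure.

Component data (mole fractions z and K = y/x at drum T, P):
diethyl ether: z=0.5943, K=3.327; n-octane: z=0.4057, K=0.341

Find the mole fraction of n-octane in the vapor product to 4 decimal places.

y_n-octane = 0.2657

Material balance + equilibrium reduce to Σ zᵢ(Kᵢ−1)/(1+β(Kᵢ−1)) = 0.
g(0) = ΣzᵢKᵢ − 1 = 1.1156 and g(1) = 1 − Σzᵢ/Kᵢ = -0.3684, so a root lies in (0, 1).
Binary case is linear: z₁(K₁−1)(1+β(K₂−1)) + z₂(K₂−1)(1+β(K₁−1)) = 0
⇒ β = [z₁(K₁−1)+z₂(K₂−1)] / [−(K₁−1)(K₂−1)] = 1.11558/1.53349 = 0.7275
Compositions from xᵢ = zᵢ/(1+β(Kᵢ−1)), yᵢ = Kᵢxᵢ:
  diethyl ether: x = 0.2207, y = 0.7343
  n-octane: x = 0.7793, y = 0.2657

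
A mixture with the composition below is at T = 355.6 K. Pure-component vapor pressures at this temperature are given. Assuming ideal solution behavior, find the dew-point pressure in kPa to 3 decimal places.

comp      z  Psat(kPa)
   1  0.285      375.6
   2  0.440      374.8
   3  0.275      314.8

Pdew = 356.339 kPa

At the dew point ψ → 1, so Σzᵢ/Kᵢ = 1 with Kᵢ = Pᵢˢᵃᵗ/P ⇒ 1/P = Σzᵢ/Pᵢˢᵃᵗ.
1/P = 0.285/375.6 + 0.440/374.8 + 0.275/314.8 = 0.002806 ⇒ P = 356.339 kPa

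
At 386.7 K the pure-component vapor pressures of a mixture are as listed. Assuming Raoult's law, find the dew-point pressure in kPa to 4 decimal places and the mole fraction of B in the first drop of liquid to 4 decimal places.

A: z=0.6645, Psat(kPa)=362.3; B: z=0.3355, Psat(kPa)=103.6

At the dew point ψ → 1, so Σzᵢ/Kᵢ = 1 with Kᵢ = Pᵢˢᵃᵗ/P ⇒ 1/P = Σzᵢ/Pᵢˢᵃᵗ.
1/P = 0.6645/362.3 + 0.3355/103.6 = 0.0050725 ⇒ P = 197.1402 kPa
xᵢ = zᵢP/Pᵢˢᵃᵗ ⇒ x_B = 0.3355·197.1402/103.6 = 0.6384

Pdew = 197.1402 kPa, x_B = 0.6384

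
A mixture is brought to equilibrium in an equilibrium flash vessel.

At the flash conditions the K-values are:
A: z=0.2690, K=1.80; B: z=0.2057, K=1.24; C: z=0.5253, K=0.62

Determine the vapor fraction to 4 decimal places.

Newton–Raphson from ψ = 0.59:
  ψ = 0.5900: g = -0.06786, g' = -0.2146 → ψ = 0.2737
  ψ = 0.2737: g = 0.00007, g' = -0.2208 → ψ = 0.2741
Converged at ψ = 0.2741.

ψ = 0.2741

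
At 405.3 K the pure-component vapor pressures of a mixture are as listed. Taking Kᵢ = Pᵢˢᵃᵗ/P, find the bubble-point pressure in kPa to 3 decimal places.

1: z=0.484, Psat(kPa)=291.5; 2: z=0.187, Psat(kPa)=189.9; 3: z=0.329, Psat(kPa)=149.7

At the bubble point ψ → 0, so ΣzᵢKᵢ = 1 with Kᵢ = Pᵢˢᵃᵗ/P ⇒ P = ΣzᵢPᵢˢᵃᵗ.
P = 0.484·291.5 + 0.187·189.9 + 0.329·149.7 = 225.849 kPa

Pbub = 225.849 kPa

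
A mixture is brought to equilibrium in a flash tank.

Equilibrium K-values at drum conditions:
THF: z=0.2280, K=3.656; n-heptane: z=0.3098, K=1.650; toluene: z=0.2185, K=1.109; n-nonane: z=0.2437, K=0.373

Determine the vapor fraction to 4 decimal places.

ψ = 0.8656

Rachford–Rice: g(ψ) = Σ zᵢ(Kᵢ−1)/(1+ψ(Kᵢ−1)) = 0.
g(0) = ΣzᵢKᵢ − 1 = 0.6780 and g(1) = 1 − Σzᵢ/Kᵢ = -0.1005, so a root lies in (0, 1).
Newton iteration, ψ⁰ = 0.5:
  ψ = 0.5000: g = 0.21211, g' = -0.5769 → ψ = 0.8676
  ψ = 0.8676: g = -0.00132, g' = -0.6637 → ψ = 0.8656
Converged at ψ = 0.8656.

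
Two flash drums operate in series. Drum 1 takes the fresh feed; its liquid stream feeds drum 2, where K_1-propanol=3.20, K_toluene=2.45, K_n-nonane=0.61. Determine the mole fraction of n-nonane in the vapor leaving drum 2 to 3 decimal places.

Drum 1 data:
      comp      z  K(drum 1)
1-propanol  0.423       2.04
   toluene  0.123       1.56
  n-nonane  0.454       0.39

y_n-nonane (drum 2) = 0.509

Drum 1:
Rachford–Rice: g(ψ₁) = Σ zᵢ(Kᵢ−1)/(1+ψ₁(Kᵢ−1)) = 0.
Check two-phase: ΣzᵢKᵢ = 1.232 > 1 and Σzᵢ/Kᵢ = 1.450 > 1, so g(0) = 0.232 > 0 and g(1) = -0.450 < 0.
Newton–Raphson from ψ₁ = 0.61:
  ψ₁ = 0.610: g = -0.1206, g' = -0.621 → ψ₁ = 0.416
  ψ₁ = 0.416: g = -0.0081, g' = -0.552 → ψ₁ = 0.401
Converged at ψ₁ = 0.401.
Drum-1 compositions:
  1-propanol: x = 0.298, y = 0.609
  toluene: x = 0.100, y = 0.157
  n-nonane: x = 0.601, y = 0.234
Drum-2 feed = drum-1 liquid: z₂ = (0.2985, 0.1004, 0.6011).
Drum 2:
Let ψ₂ = V/F and solve Σ zᵢ(Kᵢ−1)/(1+ψ₂(Kᵢ−1)) = 0.
Feasibility: ΣzᵢKᵢ = 1.568, Σzᵢ/Kᵢ = 1.120 — both > 1, two phases present.
Newton iteration, ψ₂⁰ = 0.5:
  ψ₂ = 0.500: g = 0.1059, g' = -0.540 → ψ₂ = 0.696
  ψ₂ = 0.696: g = 0.0100, g' = -0.450 → ψ₂ = 0.719
Converged at ψ₂ = 0.719.
  1-propanol: x = 0.116, y = 0.370
  toluene: x = 0.049, y = 0.120
  n-nonane: x = 0.835, y = 0.509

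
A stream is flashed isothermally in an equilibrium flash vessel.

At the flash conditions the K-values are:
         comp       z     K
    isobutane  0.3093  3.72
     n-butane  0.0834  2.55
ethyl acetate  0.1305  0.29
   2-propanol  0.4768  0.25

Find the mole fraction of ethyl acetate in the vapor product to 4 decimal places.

y_ethyl acetate = 0.0472

Newton–Raphson from β = 0.38:
  β = 0.3800: g = -0.13198, g' = -1.2807 → β = 0.2769
  β = 0.2769: g = 0.00360, g' = -1.3717 → β = 0.2796
Converged at β = 0.2796.
Compositions from xᵢ = zᵢ/(1+β(Kᵢ−1)), yᵢ = Kᵢxᵢ:
  isobutane: x = 0.1757, y = 0.6536
  n-butane: x = 0.0582, y = 0.1484
  ethyl acetate: x = 0.1628, y = 0.0472
  2-propanol: x = 0.6033, y = 0.1508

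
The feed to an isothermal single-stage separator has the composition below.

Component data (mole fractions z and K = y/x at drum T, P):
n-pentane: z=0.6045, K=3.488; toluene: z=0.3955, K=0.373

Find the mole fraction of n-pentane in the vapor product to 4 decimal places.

Material balance + equilibrium reduce to Σ zᵢ(Kᵢ−1)/(1+ψ(Kᵢ−1)) = 0.
g(0) = ΣzᵢKᵢ − 1 = 1.2560 and g(1) = 1 − Σzᵢ/Kᵢ = -0.2336, so a root lies in (0, 1).
Iterate (Newton) starting at ψ = 0.5:
  ψ = 0.5000: g = 0.30901, g' = -1.0730 → ψ = 0.7880
  ψ = 0.7880: g = 0.01788, g' = -1.0344 → ψ = 0.8053
  ψ = 0.8053: g = -0.00012, g' = -1.0491 → ψ = 0.8052
Converged at ψ = 0.8052.
Compositions from xᵢ = zᵢ/(1+ψ(Kᵢ−1)), yᵢ = Kᵢxᵢ:
  n-pentane: x = 0.2013, y = 0.7021
  toluene: x = 0.7987, y = 0.2979

y_n-pentane = 0.7021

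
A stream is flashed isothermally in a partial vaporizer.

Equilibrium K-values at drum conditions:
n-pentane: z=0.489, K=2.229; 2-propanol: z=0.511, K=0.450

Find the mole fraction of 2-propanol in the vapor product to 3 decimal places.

Rachford–Rice: g(ψ) = Σ zᵢ(Kᵢ−1)/(1+ψ(Kᵢ−1)) = 0.
Check two-phase: ΣzᵢKᵢ = 1.320 > 1 and Σzᵢ/Kᵢ = 1.355 > 1, so g(0) = 0.320 > 0 and g(1) = -0.355 < 0.
Newton iteration, ψ⁰ = 0.52:
  ψ = 0.520: g = -0.0270, g' = -0.578 → ψ = 0.473
Converged at ψ = 0.473.
Compositions from xᵢ = zᵢ/(1+ψ(Kᵢ−1)), yᵢ = Kᵢxᵢ:
  n-pentane: x = 0.309, y = 0.689
  2-propanol: x = 0.691, y = 0.311

y_2-propanol = 0.311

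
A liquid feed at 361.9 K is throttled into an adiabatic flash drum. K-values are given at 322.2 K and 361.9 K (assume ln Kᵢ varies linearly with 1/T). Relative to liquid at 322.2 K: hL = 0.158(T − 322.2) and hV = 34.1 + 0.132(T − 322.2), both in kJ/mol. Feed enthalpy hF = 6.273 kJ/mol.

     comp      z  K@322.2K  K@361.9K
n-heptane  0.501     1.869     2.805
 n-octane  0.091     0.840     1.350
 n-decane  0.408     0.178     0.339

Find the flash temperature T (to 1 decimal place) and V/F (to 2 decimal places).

T = 324.7 K, V/F = 0.17

Adiabatic flash: solve Rachford–Rice at each trial T, then check hF = ψ·hV(T) + (1−ψ)·hL(T).
  T = 322.2 K: K = (1.869, 0.840, 0.178), RR gives ψ = 0.131, H_out = 4.475 kJ/mol
  T = 361.9 K: K = (2.805, 1.350, 0.339), RR gives ψ = 0.615, H_out = 26.623 kJ/mol
  T = 342.0 K: K = (2.316, 1.079, 0.250), RR gives ψ = 0.402, H_out = 16.632 kJ/mol
  T = 332.1 K: K = (2.087, 0.956, 0.212), RR gives ψ = 0.281, H_out = 11.082 kJ/mol
  T = 327.1 K: K = (1.976, 0.896, 0.194), RR gives ψ = 0.211, H_out = 7.926 kJ/mol
  T = 324.6 K: K = (1.921, 0.867, 0.186), RR gives ψ = 0.172, H_out = 6.217 kJ/mol
  T = 325.9 K: K = (1.949, 0.882, 0.190), RR gives ψ = 0.192, H_out = 7.118 kJ/mol
Linear interpolation between T = 324.6 (H_out = 6.217) and T = 325.9 (H_out = 7.118) on hF = 6.273 gives T ≈ 324.7 K, at which ψ = 0.17.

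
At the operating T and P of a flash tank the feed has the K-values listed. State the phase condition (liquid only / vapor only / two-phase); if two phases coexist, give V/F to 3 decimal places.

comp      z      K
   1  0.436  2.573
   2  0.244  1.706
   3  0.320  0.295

ΣzᵢKᵢ = 1.632; Σzᵢ/Kᵢ = 1.397.
Both exceed 1, so a two-phase solution exists.
Iterate (Newton) starting at ψ = 0.48:
  ψ = 0.480: g = 0.1784, g' = -0.781 → ψ = 0.708
  ψ = 0.708: g = -0.0114, g' = -0.930 → ψ = 0.696
Converged at ψ = 0.696.

two-phase, V/F = 0.696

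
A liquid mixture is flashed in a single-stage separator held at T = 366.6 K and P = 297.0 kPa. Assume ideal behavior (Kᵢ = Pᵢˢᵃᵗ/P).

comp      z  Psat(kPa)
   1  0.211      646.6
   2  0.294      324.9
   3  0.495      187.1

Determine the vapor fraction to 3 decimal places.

Raoult's law: Kᵢ = Pᵢˢᵃᵗ/P = Pᵢˢᵃᵗ/297.0.
  K_1 = 646.6/297.0 = 2.17710, K_2 = 324.9/297.0 = 1.09394, K_3 = 187.1/297.0 = 0.62997
Newton iteration, ψ⁰ = 0.5:
  ψ = 0.500: g = -0.0420, g' = -0.220 → ψ = 0.309
  ψ = 0.309: g = 0.0021, g' = -0.246 → ψ = 0.318
Converged at ψ = 0.318.

ψ = 0.318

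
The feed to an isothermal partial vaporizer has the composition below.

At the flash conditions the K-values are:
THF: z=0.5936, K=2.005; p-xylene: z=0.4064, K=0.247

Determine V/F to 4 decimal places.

Rachford–Rice: g(V/F) = Σ zᵢ(Kᵢ−1)/(1+V/F(Kᵢ−1)) = 0.
Feasibility: ΣzᵢKᵢ = 1.2905, Σzᵢ/Kᵢ = 1.9414 — both > 1, two phases present.
Binary case is linear: z₁(K₁−1)(1+V/F(K₂−1)) + z₂(K₂−1)(1+V/F(K₁−1)) = 0
⇒ V/F = [z₁(K₁−1)+z₂(K₂−1)] / [−(K₁−1)(K₂−1)] = 0.29055/0.75676 = 0.3839

V/F = 0.3839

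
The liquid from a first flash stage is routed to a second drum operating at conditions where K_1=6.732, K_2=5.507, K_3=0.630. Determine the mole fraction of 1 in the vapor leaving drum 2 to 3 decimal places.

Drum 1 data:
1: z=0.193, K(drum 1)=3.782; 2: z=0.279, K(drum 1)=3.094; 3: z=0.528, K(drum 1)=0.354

y_1 (drum 2) = 0.158

Drum 1:
Newton–Raphson from ψ₁ = 0.5:
  ψ₁ = 0.500: g = 0.0061, g' = -1.034 → ψ₁ = 0.506
Converged at ψ₁ = 0.506.
Drum-1 compositions:
  1: x = 0.080, y = 0.303
  2: x = 0.135, y = 0.419
  3: x = 0.784, y = 0.278
Drum-2 feed = drum-1 liquid: z₂ = (0.0802, 0.1355, 0.7844).
Drum 2:
Rachford–Rice: g(ψ₂) = Σ zᵢ(Kᵢ−1)/(1+ψ₂(Kᵢ−1)) = 0.
Check two-phase: ΣzᵢKᵢ = 1.780 > 1 and Σzᵢ/Kᵢ = 1.282 > 1, so g(0) = 0.780 > 0 and g(1) = -0.282 < 0.
Newton–Raphson from ψ₂ = 0.5:
  ψ₂ = 0.500: g = -0.0496, g' = -0.598 → ψ₂ = 0.417
  ψ₂ = 0.417: g = 0.0044, g' = -0.711 → ψ₂ = 0.423
Converged at ψ₂ = 0.423.
  1: x = 0.023, y = 0.158
  2: x = 0.047, y = 0.257
  3: x = 0.930, y = 0.586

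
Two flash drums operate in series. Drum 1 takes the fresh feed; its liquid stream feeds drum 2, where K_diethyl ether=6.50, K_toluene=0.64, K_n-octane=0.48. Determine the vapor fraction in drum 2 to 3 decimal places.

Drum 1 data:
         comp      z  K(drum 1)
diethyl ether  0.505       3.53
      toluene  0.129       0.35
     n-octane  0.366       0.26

V/F (drum 2) = 0.317

Drum 1:
Newton–Raphson from ψ₁ = 0.5:
  ψ₁ = 0.500: g = 0.0100, g' = -1.255 → ψ₁ = 0.508
Converged at ψ₁ = 0.508.
Drum-1 compositions:
  diethyl ether: x = 0.221, y = 0.780
  toluene: x = 0.193, y = 0.067
  n-octane: x = 0.586, y = 0.152
Drum-2 feed = drum-1 liquid: z₂ = (0.2210, 0.1926, 0.5864).
Drum 2:
Rachford–Rice: g(ψ₂) = Σ zᵢ(Kᵢ−1)/(1+ψ₂(Kᵢ−1)) = 0.
Check two-phase: ΣzᵢKᵢ = 1.841 > 1 and Σzᵢ/Kᵢ = 1.557 > 1, so g(0) = 0.841 > 0 and g(1) = -0.557 < 0.
Newton iteration, ψ₂⁰ = 0.54:
  ψ₂ = 0.540: g = -0.2039, g' = -0.769 → ψ₂ = 0.275
  ψ₂ = 0.275: g = 0.0511, g' = -1.306 → ψ₂ = 0.314
  ψ₂ = 0.314: g = 0.0030, g' = -1.157 → ψ₂ = 0.317
Converged at ψ₂ = 0.317.
  diethyl ether: x = 0.081, y = 0.524
  toluene: x = 0.217, y = 0.139
  n-octane: x = 0.702, y = 0.337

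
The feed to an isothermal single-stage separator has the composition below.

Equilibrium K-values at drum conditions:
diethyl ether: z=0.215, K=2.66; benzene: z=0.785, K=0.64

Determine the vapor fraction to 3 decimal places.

Binary case is linear: z₁(K₁−1)(1+ψ(K₂−1)) + z₂(K₂−1)(1+ψ(K₁−1)) = 0
⇒ ψ = [z₁(K₁−1)+z₂(K₂−1)] / [−(K₁−1)(K₂−1)] = 0.0743/0.5976 = 0.124

ψ = 0.124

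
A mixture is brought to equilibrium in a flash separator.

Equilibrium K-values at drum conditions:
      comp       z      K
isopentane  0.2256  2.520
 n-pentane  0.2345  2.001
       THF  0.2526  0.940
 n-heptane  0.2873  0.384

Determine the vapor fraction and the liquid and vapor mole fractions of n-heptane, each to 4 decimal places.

ψ = 0.6572, x_n-heptane = 0.4827, y_n-heptane = 0.1854

Let ψ = V/F and solve Σ zᵢ(Kᵢ−1)/(1+ψ(Kᵢ−1)) = 0.
g(0) = ΣzᵢKᵢ − 1 = 0.3855 and g(1) = 1 − Σzᵢ/Kᵢ = -0.2236, so a root lies in (0, 1).
Iterate (Newton) starting at ψ = 0.68:
  ψ = 0.6800: g = -0.01206, g' = -0.5330 → ψ = 0.6574
  ψ = 0.6574: g = -0.00010, g' = -0.5247 → ψ = 0.6572
Converged at ψ = 0.6572.
Compositions from xᵢ = zᵢ/(1+ψ(Kᵢ−1)), yᵢ = Kᵢxᵢ:
  isopentane: x = 0.1129, y = 0.2844
  n-pentane: x = 0.1414, y = 0.2830
  THF: x = 0.2630, y = 0.2472
  n-heptane: x = 0.4827, y = 0.1854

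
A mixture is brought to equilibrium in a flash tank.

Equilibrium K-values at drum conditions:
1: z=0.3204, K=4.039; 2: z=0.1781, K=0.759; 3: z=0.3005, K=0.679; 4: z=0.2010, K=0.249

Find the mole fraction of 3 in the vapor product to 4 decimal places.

Iterate (Newton) starting at V/F = 0.62:
  V/F = 0.6200: g = -0.11577, g' = -0.8153 → V/F = 0.4780
  V/F = 0.4780: g = -0.00094, g' = -0.8242 → V/F = 0.4769
Converged at V/F = 0.4769.
Compositions from xᵢ = zᵢ/(1+V/F(Kᵢ−1)), yᵢ = Kᵢxᵢ:
  1: x = 0.1308, y = 0.5284
  2: x = 0.2012, y = 0.1527
  3: x = 0.3548, y = 0.2409
  4: x = 0.3131, y = 0.0780

y_3 = 0.2409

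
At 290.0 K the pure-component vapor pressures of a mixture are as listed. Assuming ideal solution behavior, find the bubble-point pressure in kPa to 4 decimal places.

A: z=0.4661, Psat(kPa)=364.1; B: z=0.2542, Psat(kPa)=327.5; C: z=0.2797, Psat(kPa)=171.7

Pbub = 300.9820 kPa

At the bubble point ψ → 0, so ΣzᵢKᵢ = 1 with Kᵢ = Pᵢˢᵃᵗ/P ⇒ P = ΣzᵢPᵢˢᵃᵗ.
P = 0.4661·364.1 + 0.2542·327.5 + 0.2797·171.7 = 300.9820 kPa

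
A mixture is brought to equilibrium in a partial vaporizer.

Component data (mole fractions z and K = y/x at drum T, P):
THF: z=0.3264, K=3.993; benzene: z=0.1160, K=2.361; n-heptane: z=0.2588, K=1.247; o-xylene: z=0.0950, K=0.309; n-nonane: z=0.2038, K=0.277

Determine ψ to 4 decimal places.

ψ = 0.7256

Newton–Raphson from ψ = 0.33:
  ψ = 0.3300: g = 0.38098, g' = -1.1158 → ψ = 0.6715
  ψ = 0.6715: g = 0.05308, g' = -0.9533 → ψ = 0.7271
  ψ = 0.7271: g = -0.00151, g' = -1.0123 → ψ = 0.7256
Converged at ψ = 0.7256.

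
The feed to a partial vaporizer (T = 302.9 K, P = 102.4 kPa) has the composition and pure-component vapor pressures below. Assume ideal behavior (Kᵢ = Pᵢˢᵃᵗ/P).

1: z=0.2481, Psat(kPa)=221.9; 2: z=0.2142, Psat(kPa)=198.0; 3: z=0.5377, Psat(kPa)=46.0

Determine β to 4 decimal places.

β = 0.3299

Raoult's law: Kᵢ = Pᵢˢᵃᵗ/P = Pᵢˢᵃᵗ/102.4.
  K_1 = 221.9/102.4 = 2.166992, K_2 = 198.0/102.4 = 1.933594, K_3 = 46.0/102.4 = 0.449219
Newton iteration, β⁰ = 0.5:
  β = 0.5000: g = -0.08953, g' = -0.5322 → β = 0.3318
  β = 0.3318: g = -0.00097, g' = -0.5286 → β = 0.3299
Converged at β = 0.3299.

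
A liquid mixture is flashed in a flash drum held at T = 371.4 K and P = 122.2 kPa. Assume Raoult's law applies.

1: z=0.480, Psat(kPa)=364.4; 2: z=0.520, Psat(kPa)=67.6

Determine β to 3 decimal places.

β = 0.812

Raoult's law: Kᵢ = Pᵢˢᵃᵗ/P = Pᵢˢᵃᵗ/122.2.
  K_1 = 364.4/122.2 = 2.98200, K_2 = 67.6/122.2 = 0.55319
Let β = V/F and solve Σ zᵢ(Kᵢ−1)/(1+β(Kᵢ−1)) = 0.
Check two-phase: ΣzᵢKᵢ = 1.719 > 1 and Σzᵢ/Kᵢ = 1.101 > 1, so g(0) = 0.719 > 0 and g(1) = -0.101 < 0.
Newton iteration, β⁰ = 0.33:
  β = 0.330: g = 0.3026, g' = -0.832 → β = 0.694
  β = 0.694: g = 0.0639, g' = -0.552 → β = 0.809
  β = 0.809: g = 0.0014, g' = -0.533 → β = 0.812
Converged at β = 0.812.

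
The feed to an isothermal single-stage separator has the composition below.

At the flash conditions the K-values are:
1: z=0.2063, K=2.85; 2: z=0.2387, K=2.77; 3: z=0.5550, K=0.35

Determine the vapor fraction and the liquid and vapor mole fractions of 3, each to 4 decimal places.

Newton iteration, ψ⁰ = 0.41:
  ψ = 0.4100: g = -0.02996, g' = -0.9153 → ψ = 0.3773
  ψ = 0.3773: g = 0.00015, g' = -0.9254 → ψ = 0.3774
Converged at ψ = 0.3774.
Compositions from xᵢ = zᵢ/(1+ψ(Kᵢ−1)), yᵢ = Kᵢxᵢ:
  1: x = 0.1215, y = 0.3462
  2: x = 0.1431, y = 0.3964
  3: x = 0.7354, y = 0.2574

ψ = 0.3774, x_3 = 0.7354, y_3 = 0.2574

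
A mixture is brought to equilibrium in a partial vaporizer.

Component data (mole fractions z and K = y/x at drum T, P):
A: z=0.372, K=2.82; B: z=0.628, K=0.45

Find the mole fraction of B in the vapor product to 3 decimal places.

Newton–Raphson from ψ = 0.5:
  ψ = 0.500: g = -0.1219, g' = -0.699 → ψ = 0.326
  ψ = 0.326: g = 0.0044, g' = -0.768 → ψ = 0.331
Converged at ψ = 0.331.
Compositions from xᵢ = zᵢ/(1+ψ(Kᵢ−1)), yᵢ = Kᵢxᵢ:
  A: x = 0.232, y = 0.654
  B: x = 0.768, y = 0.346

y_B = 0.346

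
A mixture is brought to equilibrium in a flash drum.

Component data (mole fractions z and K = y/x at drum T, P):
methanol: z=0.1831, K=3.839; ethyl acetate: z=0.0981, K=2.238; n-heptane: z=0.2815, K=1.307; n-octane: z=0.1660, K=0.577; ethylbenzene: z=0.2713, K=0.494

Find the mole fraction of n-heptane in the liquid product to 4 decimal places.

Rachford–Rice: g(ψ) = Σ zᵢ(Kᵢ−1)/(1+ψ(Kᵢ−1)) = 0.
Check two-phase: ΣzᵢKᵢ = 1.5202 > 1 and Σzᵢ/Kᵢ = 1.1438 > 1, so g(0) = 0.5202 > 0 and g(1) = -0.1438 < 0.
Newton–Raphson from ψ = 0.55:
  ψ = 0.5500: g = 0.06741, g' = -0.4814 → ψ = 0.6900
  ψ = 0.6900: g = 0.00240, g' = -0.4536 → ψ = 0.6953
Converged at ψ = 0.6953.
Compositions from xᵢ = zᵢ/(1+ψ(Kᵢ−1)), yᵢ = Kᵢxᵢ:
  methanol: x = 0.0616, y = 0.2364
  ethyl acetate: x = 0.0527, y = 0.1180
  n-heptane: x = 0.2320, y = 0.3032
  n-octane: x = 0.2352, y = 0.1357
  ethylbenzene: x = 0.4186, y = 0.2068

x_n-heptane = 0.2320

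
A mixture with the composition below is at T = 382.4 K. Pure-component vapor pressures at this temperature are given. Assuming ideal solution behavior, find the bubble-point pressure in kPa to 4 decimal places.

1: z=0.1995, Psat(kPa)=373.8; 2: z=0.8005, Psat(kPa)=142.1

At the bubble point ψ → 0, so ΣzᵢKᵢ = 1 with Kᵢ = Pᵢˢᵃᵗ/P ⇒ P = ΣzᵢPᵢˢᵃᵗ.
P = 0.1995·373.8 + 0.8005·142.1 = 188.3242 kPa

Pbub = 188.3242 kPa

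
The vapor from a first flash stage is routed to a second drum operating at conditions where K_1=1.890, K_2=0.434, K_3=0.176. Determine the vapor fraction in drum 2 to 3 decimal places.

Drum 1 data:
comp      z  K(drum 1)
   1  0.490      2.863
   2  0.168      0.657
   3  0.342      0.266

V/F (drum 2) = 0.687

Drum 1:
Rachford–Rice: g(ψ₁) = Σ zᵢ(Kᵢ−1)/(1+ψ₁(Kᵢ−1)) = 0.
Check two-phase: ΣzᵢKᵢ = 1.604 > 1 and Σzᵢ/Kᵢ = 1.713 > 1, so g(0) = 0.604 > 0 and g(1) = -0.713 < 0.
Newton–Raphson from ψ₁ = 0.5:
  ψ₁ = 0.500: g = 0.0065, g' = -0.944 → ψ₁ = 0.507
Converged at ψ₁ = 0.507.
Drum-1 compositions:
  1: x = 0.252, y = 0.722
  2: x = 0.203, y = 0.134
  3: x = 0.545, y = 0.145
Drum-2 feed = drum-1 vapor: z₂ = (0.7215, 0.1336, 0.1449).
Drum 2:
Newton iteration, ψ₂⁰ = 0.5:
  ψ₂ = 0.500: g = 0.1359, g' = -0.641 → ψ₂ = 0.712
  ψ₂ = 0.712: g = -0.0223, g' = -0.910 → ψ₂ = 0.687
Converged at ψ₂ = 0.687.
  1: x = 0.448, y = 0.846
  2: x = 0.219, y = 0.095
  3: x = 0.334, y = 0.059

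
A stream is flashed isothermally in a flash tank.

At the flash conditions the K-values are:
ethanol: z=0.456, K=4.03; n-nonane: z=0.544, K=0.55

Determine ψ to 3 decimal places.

ψ = 0.834

Newton iteration, ψ⁰ = 0.34:
  ψ = 0.340: g = 0.3915, g' = -1.169 → ψ = 0.675
  ψ = 0.675: g = 0.1022, g' = -0.679 → ψ = 0.825
  ψ = 0.825: g = 0.0052, g' = -0.620 → ψ = 0.834
Converged at ψ = 0.834.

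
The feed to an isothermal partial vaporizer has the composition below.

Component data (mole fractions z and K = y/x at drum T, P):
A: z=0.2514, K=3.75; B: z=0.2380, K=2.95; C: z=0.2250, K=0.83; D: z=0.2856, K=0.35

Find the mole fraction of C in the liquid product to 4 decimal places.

Material balance + equilibrium reduce to Σ zᵢ(Kᵢ−1)/(1+V/F(Kᵢ−1)) = 0.
g(0) = ΣzᵢKᵢ − 1 = 0.9316 and g(1) = 1 − Σzᵢ/Kᵢ = -0.2348, so a root lies in (0, 1).
Newton iteration, V/F⁰ = 0.5:
  V/F = 0.5000: g = 0.20926, g' = -0.8417 → V/F = 0.7486
  V/F = 0.7486: g = 0.00928, g' = -0.8191 → V/F = 0.7600
  V/F = 0.7600: g = -0.00004, g' = -0.8259 → V/F = 0.7599
Converged at V/F = 0.7599.
Compositions from xᵢ = zᵢ/(1+V/F(Kᵢ−1)), yᵢ = Kᵢxᵢ:
  A: x = 0.0814, y = 0.3051
  B: x = 0.0959, y = 0.2829
  C: x = 0.2584, y = 0.2145
  D: x = 0.5644, y = 0.1975

x_C = 0.2584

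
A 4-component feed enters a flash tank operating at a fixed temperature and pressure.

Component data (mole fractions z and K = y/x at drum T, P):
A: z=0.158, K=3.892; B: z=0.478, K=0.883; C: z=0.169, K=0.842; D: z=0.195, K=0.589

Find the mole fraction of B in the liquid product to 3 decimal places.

Material balance + equilibrium reduce to Σ zᵢ(Kᵢ−1)/(1+β(Kᵢ−1)) = 0.
g(0) = ΣzᵢKᵢ − 1 = 0.294 and g(1) = 1 − Σzᵢ/Kᵢ = -0.114, so a root lies in (0, 1).
Newton–Raphson from β = 0.5:
  β = 0.500: g = -0.0025, g' = -0.285 → β = 0.491
Converged at β = 0.491.
Compositions from xᵢ = zᵢ/(1+β(Kᵢ−1)), yᵢ = Kᵢxᵢ:
  A: x = 0.065, y = 0.254
  B: x = 0.507, y = 0.448
  C: x = 0.183, y = 0.154
  D: x = 0.244, y = 0.144

x_B = 0.507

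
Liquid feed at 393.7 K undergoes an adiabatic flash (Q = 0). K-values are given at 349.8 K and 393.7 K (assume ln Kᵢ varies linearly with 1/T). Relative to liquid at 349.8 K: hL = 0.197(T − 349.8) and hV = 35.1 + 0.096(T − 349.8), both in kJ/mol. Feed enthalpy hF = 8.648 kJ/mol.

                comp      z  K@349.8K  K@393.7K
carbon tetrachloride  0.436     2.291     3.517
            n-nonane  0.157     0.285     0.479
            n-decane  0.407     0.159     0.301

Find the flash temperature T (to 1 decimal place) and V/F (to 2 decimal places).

T = 359.7 K, V/F = 0.20

Adiabatic flash: solve Rachford–Rice at each trial T, then check hF = ψ·hV(T) + (1−ψ)·hL(T).
  T = 349.8 K: K = (2.291, 0.285, 0.159), RR gives ψ = 0.104, H_out = 3.646 kJ/mol
  T = 393.7 K: K = (3.517, 0.479, 0.301), RR gives ψ = 0.443, H_out = 22.245 kJ/mol
  T = 371.8 K: K = (2.876, 0.375, 0.223), RR gives ψ = 0.292, H_out = 13.922 kJ/mol
  T = 360.8 K: K = (2.576, 0.328, 0.189), RR gives ψ = 0.206, H_out = 9.176 kJ/mol
  T = 355.3 K: K = (2.431, 0.306, 0.174), RR gives ψ = 0.158, H_out = 6.538 kJ/mol
  T = 358.1 K: K = (2.504, 0.317, 0.182), RR gives ψ = 0.183, H_out = 7.908 kJ/mol
  T = 359.5 K: K = (2.541, 0.323, 0.186), RR gives ψ = 0.195, H_out = 8.572 kJ/mol
Linear interpolation between T = 359.5 (H_out = 8.572) and T = 360.8 (H_out = 9.176) on hF = 8.648 gives T ≈ 359.7 K, at which ψ = 0.20.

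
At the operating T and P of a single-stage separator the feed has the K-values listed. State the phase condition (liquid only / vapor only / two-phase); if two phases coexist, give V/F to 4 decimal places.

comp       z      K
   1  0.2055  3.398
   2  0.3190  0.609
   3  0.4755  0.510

ΣzᵢKᵢ = 1.1351; Σzᵢ/Kᵢ = 1.5166.
Both exceed 1, so a two-phase solution exists.
Let ψ = V/F and solve Σ zᵢ(Kᵢ−1)/(1+ψ(Kᵢ−1)) = 0.
Iterate (Newton) starting at ψ = 0.5:
  ψ = 0.5000: g = -0.23954, g' = -0.5200 → ψ = 0.0393
  ψ = 0.0393: g = 0.08605, g' = -1.1557 → ψ = 0.1138
  ψ = 0.1138: g = 0.00985, g' = -0.9108 → ψ = 0.1246
  ψ = 0.1246: g = 0.00015, g' = -0.8839 → ψ = 0.1248
Converged at ψ = 0.1248.

two-phase, V/F = 0.1248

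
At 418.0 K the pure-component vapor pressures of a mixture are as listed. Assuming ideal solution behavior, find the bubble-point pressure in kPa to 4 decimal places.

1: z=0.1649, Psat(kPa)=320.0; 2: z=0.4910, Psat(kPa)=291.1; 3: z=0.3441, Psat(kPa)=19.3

Pbub = 202.3392 kPa

At the bubble point ψ → 0, so ΣzᵢKᵢ = 1 with Kᵢ = Pᵢˢᵃᵗ/P ⇒ P = ΣzᵢPᵢˢᵃᵗ.
P = 0.1649·320.0 + 0.4910·291.1 + 0.3441·19.3 = 202.3392 kPa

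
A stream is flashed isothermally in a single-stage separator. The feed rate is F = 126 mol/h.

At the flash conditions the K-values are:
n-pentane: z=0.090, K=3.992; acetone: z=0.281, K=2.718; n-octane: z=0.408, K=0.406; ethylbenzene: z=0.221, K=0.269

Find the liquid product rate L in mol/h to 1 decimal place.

L = 93.4 mol/h

Material balance + equilibrium reduce to Σ zᵢ(Kᵢ−1)/(1+ψ(Kᵢ−1)) = 0.
Check two-phase: ΣzᵢKᵢ = 1.348 > 1 and Σzᵢ/Kᵢ = 1.952 > 1, so g(0) = 0.348 > 0 and g(1) = -0.952 < 0.
Newton–Raphson from ψ = 0.59:
  ψ = 0.590: g = -0.3201, g' = -1.016 → ψ = 0.275
  ψ = 0.275: g = -0.0163, g' = -1.016 → ψ = 0.259
Converged at ψ = 0.259.
Then V = ψ·F = 0.2591·126 = 32.6 mol/h and L = F − V = 93.4 mol/h.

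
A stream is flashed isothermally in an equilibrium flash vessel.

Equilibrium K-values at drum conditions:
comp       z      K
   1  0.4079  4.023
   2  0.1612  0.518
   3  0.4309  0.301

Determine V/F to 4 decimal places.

V/F = 0.4363

Material balance + equilibrium reduce to Σ zᵢ(Kᵢ−1)/(1+V/F(Kᵢ−1)) = 0.
g(0) = ΣzᵢKᵢ − 1 = 0.8542 and g(1) = 1 − Σzᵢ/Kᵢ = -0.8442, so a root lies in (0, 1).
Newton iteration, V/F⁰ = 0.5:
  V/F = 0.5000: g = -0.07442, g' = -1.1535 → V/F = 0.4355
  V/F = 0.4355: g = 0.00096, g' = -1.1898 → V/F = 0.4363
Converged at V/F = 0.4363.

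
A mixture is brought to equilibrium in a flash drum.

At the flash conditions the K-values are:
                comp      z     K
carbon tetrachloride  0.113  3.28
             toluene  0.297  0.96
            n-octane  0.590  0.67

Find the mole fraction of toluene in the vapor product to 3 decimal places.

Newton iteration, V/F⁰ = 0.4:
  V/F = 0.400: g = -0.1016, g' = -0.246 → V/F = 0.000
  V/F = 0.000: g = 0.0511, g' = -0.652 → V/F = 0.078
  V/F = 0.078: g = 0.0068, g' = -0.491 → V/F = 0.092
  V/F = 0.092: g = 0.0001, g' = -0.470 → V/F = 0.093
Converged at V/F = 0.093.
Compositions from xᵢ = zᵢ/(1+V/F(Kᵢ−1)), yᵢ = Kᵢxᵢ:
  carbon tetrachloride: x = 0.093, y = 0.306
  toluene: x = 0.298, y = 0.286
  n-octane: x = 0.609, y = 0.408

y_toluene = 0.286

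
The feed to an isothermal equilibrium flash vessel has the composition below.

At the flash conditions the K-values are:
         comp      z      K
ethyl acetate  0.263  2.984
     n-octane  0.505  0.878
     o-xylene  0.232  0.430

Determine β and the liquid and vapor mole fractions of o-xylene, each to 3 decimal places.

Iterate (Newton) starting at β = 0.5:
  β = 0.500: g = 0.0114, g' = -0.417 → β = 0.527
  β = 0.527: g = 0.0001, g' = -0.410 → β = 0.528
Converged at β = 0.528.
Compositions from xᵢ = zᵢ/(1+β(Kᵢ−1)), yᵢ = Kᵢxᵢ:
  ethyl acetate: x = 0.129, y = 0.383
  n-octane: x = 0.540, y = 0.474
  o-xylene: x = 0.332, y = 0.143

β = 0.528, x_o-xylene = 0.332, y_o-xylene = 0.143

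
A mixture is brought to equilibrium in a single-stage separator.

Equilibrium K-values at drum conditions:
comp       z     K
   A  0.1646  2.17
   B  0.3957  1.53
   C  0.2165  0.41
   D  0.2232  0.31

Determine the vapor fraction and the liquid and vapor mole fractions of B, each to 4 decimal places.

Material balance + equilibrium reduce to Σ zᵢ(Kᵢ−1)/(1+ψ(Kᵢ−1)) = 0.
g(0) = ΣzᵢKᵢ − 1 = 0.1206 and g(1) = 1 − Σzᵢ/Kᵢ = -0.5825, so a root lies in (0, 1).
Newton iteration, ψ⁰ = 0.66:
  ψ = 0.6600: g = -0.22795, g' = -0.6932 → ψ = 0.3312
  ψ = 0.3312: g = -0.04116, g' = -0.4924 → ψ = 0.2476
  ψ = 0.2476: g = -0.00059, g' = -0.4802 → ψ = 0.2463
Converged at ψ = 0.2463.
Compositions from xᵢ = zᵢ/(1+ψ(Kᵢ−1)), yᵢ = Kᵢxᵢ:
  A: x = 0.1278, y = 0.2773
  B: x = 0.3500, y = 0.5355
  C: x = 0.2533, y = 0.1039
  D: x = 0.2689, y = 0.0834

ψ = 0.2463, x_B = 0.3500, y_B = 0.5355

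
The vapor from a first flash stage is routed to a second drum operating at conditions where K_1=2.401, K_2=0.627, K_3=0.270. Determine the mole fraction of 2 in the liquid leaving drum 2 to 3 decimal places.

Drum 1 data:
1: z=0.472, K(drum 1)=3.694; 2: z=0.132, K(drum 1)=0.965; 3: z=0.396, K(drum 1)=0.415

x_2 (drum 2) = 0.168

Drum 1:
Newton–Raphson from ψ₁ = 0.49:
  ψ₁ = 0.490: g = 0.2186, g' = -0.903 → ψ₁ = 0.732
  ψ₁ = 0.732: g = 0.0178, g' = -0.803 → ψ₁ = 0.754
Converged at ψ₁ = 0.754.
Drum-1 compositions:
  1: x = 0.156, y = 0.575
  2: x = 0.136, y = 0.131
  3: x = 0.709, y = 0.294
Drum-2 feed = drum-1 vapor: z₂ = (0.5750, 0.1308, 0.2941).
Drum 2:
Material balance + equilibrium reduce to Σ zᵢ(Kᵢ−1)/(1+ψ₂(Kᵢ−1)) = 0.
Check two-phase: ΣzᵢKᵢ = 1.542 > 1 and Σzᵢ/Kᵢ = 1.538 > 1, so g(0) = 0.542 > 0 and g(1) = -0.538 < 0.
Newton iteration, ψ₂⁰ = 0.57:
  ψ₂ = 0.570: g = 0.0182, g' = -0.838 → ψ₂ = 0.592
Converged at ψ₂ = 0.592.
  1: x = 0.314, y = 0.755
  2: x = 0.168, y = 0.105
  3: x = 0.518, y = 0.140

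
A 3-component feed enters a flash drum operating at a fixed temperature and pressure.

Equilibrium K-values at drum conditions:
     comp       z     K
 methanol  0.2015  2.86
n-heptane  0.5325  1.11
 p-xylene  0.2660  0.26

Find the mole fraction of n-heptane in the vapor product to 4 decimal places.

y_n-heptane = 0.5671

Rachford–Rice: g(β) = Σ zᵢ(Kᵢ−1)/(1+β(Kᵢ−1)) = 0.
g(0) = ΣzᵢKᵢ − 1 = 0.2365 and g(1) = 1 − Σzᵢ/Kᵢ = -0.5733, so a root lies in (0, 1).
Iterate (Newton) starting at β = 0.38:
  β = 0.3800: g = 0.00197, g' = -0.5272 → β = 0.3837
Converged at β = 0.3837.
Compositions from xᵢ = zᵢ/(1+β(Kᵢ−1)), yᵢ = Kᵢxᵢ:
  methanol: x = 0.1176, y = 0.3363
  n-heptane: x = 0.5109, y = 0.5671
  p-xylene: x = 0.3715, y = 0.0966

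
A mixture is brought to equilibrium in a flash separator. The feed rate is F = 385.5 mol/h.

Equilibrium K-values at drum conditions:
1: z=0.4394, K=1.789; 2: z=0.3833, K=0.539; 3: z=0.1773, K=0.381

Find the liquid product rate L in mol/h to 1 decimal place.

Rachford–Rice: g(ψ) = Σ zᵢ(Kᵢ−1)/(1+ψ(Kᵢ−1)) = 0.
g(0) = ΣzᵢKᵢ − 1 = 0.0602 and g(1) = 1 − Σzᵢ/Kᵢ = -0.4221, so a root lies in (0, 1).
Newton–Raphson from ψ = 0.5:
  ψ = 0.5000: g = -0.13996, g' = -0.4207 → ψ = 0.1673
  ψ = 0.1673: g = -0.00764, g' = -0.3936 → ψ = 0.1479
Converged at ψ = 0.1479.
Then V = ψ·F = 0.1479·385.5 = 57.0 mol/h and L = F − V = 328.5 mol/h.

L = 328.5 mol/h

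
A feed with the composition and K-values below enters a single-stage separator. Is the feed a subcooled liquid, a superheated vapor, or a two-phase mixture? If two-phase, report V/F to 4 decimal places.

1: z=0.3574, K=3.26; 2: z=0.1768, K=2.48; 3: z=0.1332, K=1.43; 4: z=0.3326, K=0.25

ΣzᵢKᵢ = 1.8772; Σzᵢ/Kᵢ = 1.6045.
Both exceed 1, so a two-phase solution exists.
Newton–Raphson from ψ = 0.53:
  ψ = 0.5300: g = 0.14678, g' = -1.0313 → ψ = 0.6723
  ψ = 0.6723: g = -0.00699, g' = -1.1609 → ψ = 0.6663
Converged at ψ = 0.6663.

two-phase, V/F = 0.6663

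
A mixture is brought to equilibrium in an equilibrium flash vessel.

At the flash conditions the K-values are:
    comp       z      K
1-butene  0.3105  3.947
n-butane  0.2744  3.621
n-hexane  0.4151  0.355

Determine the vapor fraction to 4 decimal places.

Rachford–Rice: g(ψ) = Σ zᵢ(Kᵢ−1)/(1+ψ(Kᵢ−1)) = 0.
Check two-phase: ΣzᵢKᵢ = 2.3665 > 1 and Σzᵢ/Kᵢ = 1.3237 > 1, so g(0) = 1.3665 > 0 and g(1) = -0.3237 < 0.
Newton iteration, ψ⁰ = 0.61:
  ψ = 0.6100: g = 0.16240, g' = -1.0930 → ψ = 0.7586
  ψ = 0.7586: g = -0.00076, g' = -1.1308 → ψ = 0.7579
Converged at ψ = 0.7579.

ψ = 0.7579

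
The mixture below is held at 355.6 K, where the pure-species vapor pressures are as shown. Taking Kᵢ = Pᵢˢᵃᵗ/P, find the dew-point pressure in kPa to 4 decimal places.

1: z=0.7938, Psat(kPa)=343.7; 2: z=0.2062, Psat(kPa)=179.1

Pdew = 288.9435 kPa

At the dew point ψ → 1, so Σzᵢ/Kᵢ = 1 with Kᵢ = Pᵢˢᵃᵗ/P ⇒ 1/P = Σzᵢ/Pᵢˢᵃᵗ.
1/P = 0.7938/343.7 + 0.2062/179.1 = 0.0034609 ⇒ P = 288.9435 kPa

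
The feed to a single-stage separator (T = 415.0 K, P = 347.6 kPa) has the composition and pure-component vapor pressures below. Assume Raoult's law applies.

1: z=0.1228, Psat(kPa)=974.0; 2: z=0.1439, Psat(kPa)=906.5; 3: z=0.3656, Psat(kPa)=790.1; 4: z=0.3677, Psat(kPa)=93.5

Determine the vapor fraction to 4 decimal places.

ψ = 0.6091

Raoult's law: Kᵢ = Pᵢˢᵃᵗ/P = Pᵢˢᵃᵗ/347.6.
  K_1 = 974.0/347.6 = 2.802071, K_2 = 906.5/347.6 = 2.607883, K_3 = 790.1/347.6 = 2.273015, K_4 = 93.5/347.6 = 0.268987
Material balance + equilibrium reduce to Σ zᵢ(Kᵢ−1)/(1+ψ(Kᵢ−1)) = 0.
Check two-phase: ΣzᵢKᵢ = 1.6493 > 1 and Σzᵢ/Kᵢ = 1.6268 > 1, so g(0) = 0.6493 > 0 and g(1) = -0.6268 < 0.
Iterate (Newton) starting at ψ = 0.57:
  ψ = 0.5700: g = 0.03880, g' = -0.9748 → ψ = 0.6098
  ψ = 0.6098: g = -0.00072, g' = -1.0128 → ψ = 0.6091
Converged at ψ = 0.6091.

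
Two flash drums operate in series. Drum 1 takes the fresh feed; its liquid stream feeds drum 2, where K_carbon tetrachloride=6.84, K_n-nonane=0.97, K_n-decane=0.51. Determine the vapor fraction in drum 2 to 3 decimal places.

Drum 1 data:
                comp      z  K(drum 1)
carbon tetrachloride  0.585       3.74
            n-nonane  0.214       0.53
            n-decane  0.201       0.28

V/F (drum 2) = 0.430

Drum 1:
Newton–Raphson from ψ₁ = 0.5:
  ψ₁ = 0.500: g = 0.3187, g' = -1.117 → ψ₁ = 0.785
  ψ₁ = 0.785: g = 0.0161, g' = -1.113 → ψ₁ = 0.800
Converged at ψ₁ = 0.800.
Drum-1 compositions:
  carbon tetrachloride: x = 0.183, y = 0.686
  n-nonane: x = 0.343, y = 0.182
  n-decane: x = 0.474, y = 0.133
Drum-2 feed = drum-1 liquid: z₂ = (0.1833, 0.3429, 0.4738).
Drum 2:
Material balance + equilibrium reduce to Σ zᵢ(Kᵢ−1)/(1+ψ₂(Kᵢ−1)) = 0.
g(0) = ΣzᵢKᵢ − 1 = 0.828 and g(1) = 1 − Σzᵢ/Kᵢ = -0.309, so a root lies in (0, 1).
Newton–Raphson from ψ₂ = 0.5:
  ψ₂ = 0.500: g = -0.0448, g' = -0.607 → ψ₂ = 0.426
  ψ₂ = 0.426: g = 0.0030, g' = -0.696 → ψ₂ = 0.430
Converged at ψ₂ = 0.430.
  carbon tetrachloride: x = 0.052, y = 0.357
  n-nonane: x = 0.347, y = 0.337
  n-decane: x = 0.600, y = 0.306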